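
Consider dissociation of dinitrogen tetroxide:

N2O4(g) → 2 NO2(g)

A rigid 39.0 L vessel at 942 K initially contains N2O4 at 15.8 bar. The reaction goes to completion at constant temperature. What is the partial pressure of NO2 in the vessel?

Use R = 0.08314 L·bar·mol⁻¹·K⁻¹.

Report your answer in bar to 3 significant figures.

31.6 bar

n(N2O4)₀ = PV/RT = (15.8 × 39.0) / (0.08314 × 942) = 7.868 mol
n(NO2) = (2/1) × 7.868 = 15.74 mol
P(NO2) = nRT/V = 15.74 × 0.08314 × 942 / 39.0 = 31.61 bar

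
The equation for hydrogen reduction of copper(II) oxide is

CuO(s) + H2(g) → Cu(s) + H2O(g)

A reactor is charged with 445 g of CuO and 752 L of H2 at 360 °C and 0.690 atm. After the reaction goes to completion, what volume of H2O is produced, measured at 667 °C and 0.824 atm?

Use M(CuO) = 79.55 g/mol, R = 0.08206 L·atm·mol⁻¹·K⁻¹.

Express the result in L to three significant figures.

524 L

n(CuO) = 445 / 79.55 = 5.594 mol
n(H2) = PV/RT = (0.690 × 752) / (0.08206 × 633.15) = 9.987 mol
For 5.594 mol CuO, stoichiometry requires (1/1) × 5.594 = 5.594 mol H2; 9.987 mol is available, so CuO is limiting.
n(H2O) = (1/1) × 5.594 = 5.594 mol
V(H2O) = nRT/P = 5.594 × 0.08206 × 940.15 / 0.824 = 523.7 L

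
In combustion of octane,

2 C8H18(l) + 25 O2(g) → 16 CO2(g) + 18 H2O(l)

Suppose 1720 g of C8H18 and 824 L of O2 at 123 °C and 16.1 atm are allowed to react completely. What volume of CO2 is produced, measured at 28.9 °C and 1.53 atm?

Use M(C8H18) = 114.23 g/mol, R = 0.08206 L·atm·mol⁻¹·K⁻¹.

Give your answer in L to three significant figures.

n(C8H18) = 1720 / 114.23 = 15.06 mol
n(O2) = PV/RT = (16.1 × 824) / (0.08206 × 396.15) = 408.1 mol
For 15.06 mol C8H18, stoichiometry requires (25/2) × 15.06 = 188.2 mol O2; 408.1 mol is available, so C8H18 is limiting.
n(CO2) = (16/2) × 15.06 = 120.5 mol
V(CO2) = nRT/P = 120.5 × 0.08206 × 302.05 / 1.53 = 1952 L

1950 L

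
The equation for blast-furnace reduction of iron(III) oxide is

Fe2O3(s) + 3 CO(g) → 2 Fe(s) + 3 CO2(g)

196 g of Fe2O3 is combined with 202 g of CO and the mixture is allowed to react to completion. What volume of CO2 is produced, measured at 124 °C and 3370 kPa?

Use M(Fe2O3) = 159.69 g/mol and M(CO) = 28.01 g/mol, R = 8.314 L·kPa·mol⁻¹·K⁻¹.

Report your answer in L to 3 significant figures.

3.61 L

n(Fe2O3) = 196 / 159.69 = 1.227 mol
n(CO) = 202 / 28.01 = 7.212 mol
For 1.227 mol Fe2O3, stoichiometry requires (3/1) × 1.227 = 3.681 mol CO; 7.212 mol is available, so Fe2O3 is limiting.
n(CO2) = (3/1) × 1.227 = 3.681 mol
V(CO2) = nRT/P = 3.681 × 8.314 × 397.15 / 3370 = 3.607 L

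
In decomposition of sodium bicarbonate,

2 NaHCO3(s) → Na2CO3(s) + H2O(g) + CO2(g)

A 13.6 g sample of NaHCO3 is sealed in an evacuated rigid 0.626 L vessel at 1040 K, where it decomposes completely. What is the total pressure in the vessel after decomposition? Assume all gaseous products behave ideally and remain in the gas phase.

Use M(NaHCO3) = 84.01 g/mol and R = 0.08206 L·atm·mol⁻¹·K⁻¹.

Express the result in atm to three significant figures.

n(NaHCO3) = 13.6 / 84.01 = 0.1619 mol
n(gas produced) = (2/2) × 0.1619 = 0.1619 mol
P = nRT/V = 0.1619 × 0.08206 × 1040 / 0.626 = 22.07 atm

22.1 atm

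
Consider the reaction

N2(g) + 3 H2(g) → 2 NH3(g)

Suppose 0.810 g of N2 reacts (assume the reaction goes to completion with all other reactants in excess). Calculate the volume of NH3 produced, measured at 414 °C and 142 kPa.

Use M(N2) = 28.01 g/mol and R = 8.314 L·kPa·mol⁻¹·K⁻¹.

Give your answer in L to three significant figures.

n(N2) = 0.8100 / 28.01 = 0.02892 mol
n(NH3) = (2/1) × 0.02892 = 0.05784 mol
V = nRT/P = 0.05784 × 8.314 × 687.15 / 142 = 2.327 L

2.33 L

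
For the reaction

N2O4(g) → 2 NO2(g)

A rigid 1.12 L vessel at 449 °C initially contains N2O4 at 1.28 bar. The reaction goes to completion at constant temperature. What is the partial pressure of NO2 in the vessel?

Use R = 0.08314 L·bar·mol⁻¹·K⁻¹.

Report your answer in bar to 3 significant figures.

n(N2O4)₀ = PV/RT = (1.28 × 1.12) / (0.08314 × 722.15) = 0.02388 mol
n(NO2) = (2/1) × 0.02388 = 0.04776 mol
P(NO2) = nRT/V = 0.04776 × 0.08314 × 722.15 / 1.12 = 2.560 bar

2.56 bar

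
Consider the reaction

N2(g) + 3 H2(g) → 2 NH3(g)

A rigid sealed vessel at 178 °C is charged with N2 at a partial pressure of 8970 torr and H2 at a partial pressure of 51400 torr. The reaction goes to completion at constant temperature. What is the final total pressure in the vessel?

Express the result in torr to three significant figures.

42400 torr

With V and T fixed, P_i ∝ n_i, so the mole ratios apply directly to partial pressures at 178 °C.
P(H2) required for 8970 torr of N2 = (3/1) × 8970 = 26910 torr; available 51400 torr, so N2 is limiting.
P(H2) remaining = 51400 − (3/1) × 8970 = 24490 torr
P(gaseous products) = (2)/1 × 8970 = 17940 torr
P_total at 178 °C = 24490 + 17940 = 42430 torr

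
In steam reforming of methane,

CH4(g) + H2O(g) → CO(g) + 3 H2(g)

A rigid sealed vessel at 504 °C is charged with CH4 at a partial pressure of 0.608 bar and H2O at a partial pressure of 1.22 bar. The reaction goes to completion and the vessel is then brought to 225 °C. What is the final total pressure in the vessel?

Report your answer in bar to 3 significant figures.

With V and T fixed, P_i ∝ n_i, so the mole ratios apply directly to partial pressures at 504 °C.
P(H2O) required for 0.608 bar of CH4 = (1/1) × 0.608 = 0.6080 bar; available 1.22 bar, so CH4 is limiting.
P(H2O) remaining = 1.22 − (1/1) × 0.608 = 0.6120 bar
P(gaseous products) = (1+3)/1 × 0.608 = 2.432 bar
P_total at 504 °C = 0.6120 + 2.432 = 3.044 bar
Scaling to 225 °C: P = 3.044 × 498.15/777.15 = 1.951 bar

1.95 bar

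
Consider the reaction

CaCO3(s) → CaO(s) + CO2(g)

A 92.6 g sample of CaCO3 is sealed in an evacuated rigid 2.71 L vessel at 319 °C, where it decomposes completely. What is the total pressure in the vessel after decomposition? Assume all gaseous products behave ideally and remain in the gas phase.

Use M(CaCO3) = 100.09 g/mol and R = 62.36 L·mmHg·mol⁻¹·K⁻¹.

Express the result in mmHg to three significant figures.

12600 mmHg

n(CaCO3) = 92.6 / 100.09 = 0.9252 mol
n(gas produced) = (1/1) × 0.9252 = 0.9252 mol
P = nRT/V = 0.9252 × 62.36 × 592.15 / 2.71 = 12610 mmHg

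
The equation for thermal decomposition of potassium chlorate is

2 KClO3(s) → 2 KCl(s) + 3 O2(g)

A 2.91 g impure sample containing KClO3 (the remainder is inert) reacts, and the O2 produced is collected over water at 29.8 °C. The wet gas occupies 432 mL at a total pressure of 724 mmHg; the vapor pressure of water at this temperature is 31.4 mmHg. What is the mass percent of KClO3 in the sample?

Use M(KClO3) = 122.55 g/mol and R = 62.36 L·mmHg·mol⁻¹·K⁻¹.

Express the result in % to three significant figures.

P(O2) = 724 − 31.4 = 692.6 mmHg
n(O2) = PV/RT = (692.6 × 0.4320) / (62.36 × 302.95) = 0.01584 mol
n(KClO3) = (2/3) × 0.01584 = 0.01056 mol
m(KClO3) = 0.01056 × 122.55 = 1.294 g
%KClO3 = 1.294 / 2.91 × 100 = 44.47%

44.5 %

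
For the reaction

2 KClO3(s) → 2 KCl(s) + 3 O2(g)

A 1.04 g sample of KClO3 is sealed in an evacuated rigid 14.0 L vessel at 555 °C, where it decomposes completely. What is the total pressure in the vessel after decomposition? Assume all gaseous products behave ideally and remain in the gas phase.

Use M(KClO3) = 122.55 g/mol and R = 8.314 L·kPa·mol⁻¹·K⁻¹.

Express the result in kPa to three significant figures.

n(KClO3) = 1.04 / 122.55 = 0.008486 mol
n(gas produced) = (3/2) × 0.008486 = 0.01273 mol
P = nRT/V = 0.01273 × 8.314 × 828.15 / 14.0 = 6.261 kPa

6.26 kPa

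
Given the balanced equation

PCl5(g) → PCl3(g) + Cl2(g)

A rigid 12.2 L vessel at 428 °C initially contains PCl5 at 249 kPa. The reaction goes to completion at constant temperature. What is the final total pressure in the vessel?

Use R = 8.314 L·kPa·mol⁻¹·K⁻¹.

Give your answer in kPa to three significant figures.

498 kPa

Since T and V are fixed, P_final/P_initial = n_final/n_initial = 2/1.
P_final = (2/1) × 249 = 498.0 kPa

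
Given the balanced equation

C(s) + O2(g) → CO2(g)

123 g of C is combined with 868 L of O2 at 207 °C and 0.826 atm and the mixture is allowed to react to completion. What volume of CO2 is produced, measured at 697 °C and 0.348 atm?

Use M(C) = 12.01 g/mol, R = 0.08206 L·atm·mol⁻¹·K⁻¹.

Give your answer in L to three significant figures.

2340 L

n(C) = 123 / 12.01 = 10.24 mol
n(O2) = PV/RT = (0.826 × 868) / (0.08206 × 480.15) = 18.20 mol
For 10.24 mol C, stoichiometry requires (1/1) × 10.24 = 10.24 mol O2; 18.20 mol is available, so C is limiting.
n(CO2) = (1/1) × 10.24 = 10.24 mol
V(CO2) = nRT/P = 10.24 × 0.08206 × 970.15 / 0.348 = 2343 L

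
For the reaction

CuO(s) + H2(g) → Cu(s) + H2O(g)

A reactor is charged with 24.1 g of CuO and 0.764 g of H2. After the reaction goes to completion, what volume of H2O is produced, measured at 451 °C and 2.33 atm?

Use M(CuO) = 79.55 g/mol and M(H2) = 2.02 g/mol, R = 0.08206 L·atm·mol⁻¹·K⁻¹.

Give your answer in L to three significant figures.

n(CuO) = 24.1 / 79.55 = 0.3030 mol
n(H2) = 0.764 / 2.02 = 0.3782 mol
For 0.3030 mol CuO, stoichiometry requires (1/1) × 0.3030 = 0.3030 mol H2; 0.3782 mol is available, so CuO is limiting.
n(H2O) = (1/1) × 0.3030 = 0.3030 mol
V(H2O) = nRT/P = 0.3030 × 0.08206 × 724.15 / 2.33 = 7.728 L

7.73 L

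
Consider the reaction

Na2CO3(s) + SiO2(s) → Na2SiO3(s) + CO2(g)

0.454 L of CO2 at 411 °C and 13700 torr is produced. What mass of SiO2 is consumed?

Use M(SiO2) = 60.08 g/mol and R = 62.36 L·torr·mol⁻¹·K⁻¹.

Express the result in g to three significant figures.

8.76 g

n(CO2) = PV/RT = (13700 × 0.454) / (62.36 × 684.15) = 0.1458 mol
n(SiO2) = (1/1) × 0.1458 = 0.1458 mol
m(SiO2) = 0.1458 × 60.08 = 8.760 g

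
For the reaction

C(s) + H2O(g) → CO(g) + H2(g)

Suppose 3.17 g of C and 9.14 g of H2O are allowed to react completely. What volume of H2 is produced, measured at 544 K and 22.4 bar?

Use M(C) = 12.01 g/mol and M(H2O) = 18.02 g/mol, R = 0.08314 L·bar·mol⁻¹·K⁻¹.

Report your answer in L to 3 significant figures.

n(C) = 3.17 / 12.01 = 0.2639 mol
n(H2O) = 9.14 / 18.02 = 0.5072 mol
For 0.2639 mol C, stoichiometry requires (1/1) × 0.2639 = 0.2639 mol H2O; 0.5072 mol is available, so C is limiting.
n(H2) = (1/1) × 0.2639 = 0.2639 mol
V(H2) = nRT/P = 0.2639 × 0.08314 × 544 / 22.4 = 0.5328 L

0.533 L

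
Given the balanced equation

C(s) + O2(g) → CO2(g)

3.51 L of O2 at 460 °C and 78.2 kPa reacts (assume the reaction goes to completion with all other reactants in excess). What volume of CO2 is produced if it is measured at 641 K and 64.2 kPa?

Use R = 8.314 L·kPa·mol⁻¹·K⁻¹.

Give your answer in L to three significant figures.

3.74 L

n(O2) = PV/RT = (78.2 × 3.51) / (8.314 × 733.15) = 0.04503 mol
n(CO2) = (1/1) × 0.04503 = 0.04503 mol
V = nRT/P = 0.04503 × 8.314 × 641 / 64.2 = 3.738 L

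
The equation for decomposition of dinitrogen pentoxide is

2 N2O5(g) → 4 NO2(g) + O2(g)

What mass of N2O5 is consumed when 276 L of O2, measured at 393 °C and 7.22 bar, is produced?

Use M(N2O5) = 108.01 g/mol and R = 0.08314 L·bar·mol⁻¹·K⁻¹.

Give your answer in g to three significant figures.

n(O2) = PV/RT = (7.22 × 276) / (0.08314 × 666.15) = 35.98 mol
n(N2O5) = (2/1) × 35.98 = 71.96 mol
m(N2O5) = 71.96 × 108.01 = 7772 g

7770 g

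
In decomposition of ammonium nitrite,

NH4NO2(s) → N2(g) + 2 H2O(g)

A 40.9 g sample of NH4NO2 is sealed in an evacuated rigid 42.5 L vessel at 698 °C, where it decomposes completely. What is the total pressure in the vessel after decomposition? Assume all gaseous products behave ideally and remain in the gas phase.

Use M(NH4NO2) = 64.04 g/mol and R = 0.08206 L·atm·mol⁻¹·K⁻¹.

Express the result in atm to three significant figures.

n(NH4NO2) = 40.9 / 64.04 = 0.6387 mol
n(gas produced) = (3/1) × 0.6387 = 1.916 mol
P = nRT/V = 1.916 × 0.08206 × 971.15 / 42.5 = 3.593 atm

3.59 atm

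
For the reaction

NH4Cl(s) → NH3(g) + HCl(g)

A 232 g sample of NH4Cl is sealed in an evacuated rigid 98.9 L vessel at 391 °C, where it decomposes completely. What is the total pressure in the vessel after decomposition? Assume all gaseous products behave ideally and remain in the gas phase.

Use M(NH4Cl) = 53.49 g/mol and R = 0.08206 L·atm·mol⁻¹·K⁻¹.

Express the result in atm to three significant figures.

4.78 atm

n(NH4Cl) = 232 / 53.49 = 4.337 mol
n(gas produced) = (2/1) × 4.337 = 8.674 mol
P = nRT/V = 8.674 × 0.08206 × 664.15 / 98.9 = 4.780 atm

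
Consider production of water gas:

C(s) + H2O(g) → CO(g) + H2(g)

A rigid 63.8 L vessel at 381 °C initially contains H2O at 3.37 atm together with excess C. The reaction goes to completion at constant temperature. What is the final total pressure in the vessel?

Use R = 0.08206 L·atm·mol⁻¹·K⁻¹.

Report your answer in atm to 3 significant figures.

6.74 atm

Since T and V are fixed, P_final/P_initial = n_final/n_initial = 2/1.
P_final = (2/1) × 3.37 = 6.740 atm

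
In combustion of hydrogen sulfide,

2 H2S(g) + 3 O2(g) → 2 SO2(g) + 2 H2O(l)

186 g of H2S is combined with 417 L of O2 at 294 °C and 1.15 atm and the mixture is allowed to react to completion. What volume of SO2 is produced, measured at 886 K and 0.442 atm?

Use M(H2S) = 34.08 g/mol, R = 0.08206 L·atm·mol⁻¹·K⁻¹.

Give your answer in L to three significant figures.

n(H2S) = 186 / 34.08 = 5.458 mol
n(O2) = PV/RT = (1.15 × 417) / (0.08206 × 567.15) = 10.30 mol
For 5.458 mol H2S, stoichiometry requires (3/2) × 5.458 = 8.187 mol O2; 10.30 mol is available, so H2S is limiting.
n(SO2) = (2/2) × 5.458 = 5.458 mol
V(SO2) = nRT/P = 5.458 × 0.08206 × 886 / 0.442 = 897.8 L

898 L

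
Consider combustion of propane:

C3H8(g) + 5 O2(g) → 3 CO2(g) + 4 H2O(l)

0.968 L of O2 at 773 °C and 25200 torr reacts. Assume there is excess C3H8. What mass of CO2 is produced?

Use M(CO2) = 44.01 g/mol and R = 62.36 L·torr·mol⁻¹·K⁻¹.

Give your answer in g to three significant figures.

n(O2) = PV/RT = (25200 × 0.968) / (62.36 × 1046.15) = 0.3739 mol
n(CO2) = (3/5) × 0.3739 = 0.2243 mol
m(CO2) = 0.2243 × 44.01 = 9.871 g

9.87 g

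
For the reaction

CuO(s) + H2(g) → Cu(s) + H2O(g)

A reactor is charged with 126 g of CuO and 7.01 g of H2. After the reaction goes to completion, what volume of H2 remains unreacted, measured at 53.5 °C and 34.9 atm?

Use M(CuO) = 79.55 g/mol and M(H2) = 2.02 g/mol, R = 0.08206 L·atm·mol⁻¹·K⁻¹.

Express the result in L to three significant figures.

1.45 L

n(CuO) = 126 / 79.55 = 1.584 mol
n(H2) = 7.01 / 2.02 = 3.470 mol
For 1.584 mol CuO, stoichiometry requires (1/1) × 1.584 = 1.584 mol H2; 3.470 mol is available, so CuO is limiting.
n(H2) consumed = (1/1) × 1.584 = 1.584 mol; remaining = 3.470 − 1.584 = 1.886 mol
V(H2) = nRT/P = 1.886 × 0.08206 × 326.65 / 34.9 = 1.449 L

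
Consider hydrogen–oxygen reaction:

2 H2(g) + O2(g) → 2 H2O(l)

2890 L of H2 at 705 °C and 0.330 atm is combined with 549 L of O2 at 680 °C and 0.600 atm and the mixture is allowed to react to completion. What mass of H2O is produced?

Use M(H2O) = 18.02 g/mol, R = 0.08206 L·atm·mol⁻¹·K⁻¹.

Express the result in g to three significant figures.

152 g

n(H2) = PV/RT = (0.330 × 2890) / (0.08206 × 978.15) = 11.88 mol
n(O2) = PV/RT = (0.600 × 549) / (0.08206 × 953.15) = 4.211 mol
For 11.88 mol H2, stoichiometry requires (1/2) × 11.88 = 5.940 mol O2; 4.211 mol is available, so O2 is limiting.
n(H2O) = (2/1) × 4.211 = 8.422 mol
m(H2O) = 8.422 × 18.02 = 151.8 g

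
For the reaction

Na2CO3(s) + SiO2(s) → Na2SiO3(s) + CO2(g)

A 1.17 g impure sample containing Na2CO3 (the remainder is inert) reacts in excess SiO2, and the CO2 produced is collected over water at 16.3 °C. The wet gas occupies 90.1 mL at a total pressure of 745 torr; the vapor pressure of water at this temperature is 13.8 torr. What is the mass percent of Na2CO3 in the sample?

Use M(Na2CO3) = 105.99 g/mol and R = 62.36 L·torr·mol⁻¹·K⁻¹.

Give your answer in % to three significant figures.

33.1 %

P(CO2) = 745 − 13.8 = 731.2 torr
n(CO2) = PV/RT = (731.2 × 0.09010) / (62.36 × 289.45) = 0.003650 mol
n(Na2CO3) = (1/1) × 0.003650 = 0.003650 mol
m(Na2CO3) = 0.003650 × 105.99 = 0.3869 g
%Na2CO3 = 0.3869 / 1.17 × 100 = 33.07%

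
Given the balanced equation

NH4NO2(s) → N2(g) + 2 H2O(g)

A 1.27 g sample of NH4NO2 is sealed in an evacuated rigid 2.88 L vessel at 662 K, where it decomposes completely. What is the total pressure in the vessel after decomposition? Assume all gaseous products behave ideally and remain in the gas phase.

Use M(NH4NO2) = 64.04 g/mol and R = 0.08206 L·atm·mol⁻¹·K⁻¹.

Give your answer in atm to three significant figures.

n(NH4NO2) = 1.27 / 64.04 = 0.01983 mol
n(gas produced) = (3/1) × 0.01983 = 0.05949 mol
P = nRT/V = 0.05949 × 0.08206 × 662 / 2.88 = 1.122 atm

1.12 atm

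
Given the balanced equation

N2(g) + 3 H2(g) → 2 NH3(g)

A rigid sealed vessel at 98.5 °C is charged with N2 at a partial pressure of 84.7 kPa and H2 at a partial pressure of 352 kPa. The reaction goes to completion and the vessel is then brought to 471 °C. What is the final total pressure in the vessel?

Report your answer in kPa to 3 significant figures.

535 kPa

At constant V, partial pressures at 98.5 °C are proportional to moles, so apply stoichiometry directly to pressures.
P(H2) required for 84.7 kPa of N2 = (3/1) × 84.7 = 254.1 kPa; available 352 kPa, so N2 is limiting.
P(H2) remaining = 352 − (3/1) × 84.7 = 97.90 kPa
P(gaseous products) = (2)/1 × 84.7 = 169.4 kPa
P_total at 98.5 °C = 97.90 + 169.4 = 267.3 kPa
Scaling to 471 °C: P = 267.3 × 744.15/371.65 = 535.2 kPa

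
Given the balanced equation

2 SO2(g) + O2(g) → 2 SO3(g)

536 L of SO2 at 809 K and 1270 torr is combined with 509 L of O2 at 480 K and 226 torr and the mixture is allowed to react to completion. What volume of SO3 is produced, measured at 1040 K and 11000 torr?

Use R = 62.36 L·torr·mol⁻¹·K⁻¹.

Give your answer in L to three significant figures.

45.3 L

n(SO2) = PV/RT = (1270 × 536) / (62.36 × 809) = 13.49 mol
n(O2) = PV/RT = (226 × 509) / (62.36 × 480) = 3.843 mol
For 13.49 mol SO2, stoichiometry requires (1/2) × 13.49 = 6.745 mol O2; 3.843 mol is available, so O2 is limiting.
n(SO3) = (2/1) × 3.843 = 7.686 mol
V(SO3) = nRT/P = 7.686 × 62.36 × 1040 / 11000 = 45.32 L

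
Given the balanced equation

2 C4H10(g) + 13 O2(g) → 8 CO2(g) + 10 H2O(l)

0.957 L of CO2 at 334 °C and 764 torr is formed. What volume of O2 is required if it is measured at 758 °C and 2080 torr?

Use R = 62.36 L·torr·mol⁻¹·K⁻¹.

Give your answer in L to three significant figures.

n(CO2) = PV/RT = (764 × 0.957) / (62.36 × 607.15) = 0.01931 mol
n(O2) = (13/8) × 0.01931 = 0.03138 mol
V = nRT/P = 0.03138 × 62.36 × 1031.15 / 2080 = 0.9701 L

0.970 L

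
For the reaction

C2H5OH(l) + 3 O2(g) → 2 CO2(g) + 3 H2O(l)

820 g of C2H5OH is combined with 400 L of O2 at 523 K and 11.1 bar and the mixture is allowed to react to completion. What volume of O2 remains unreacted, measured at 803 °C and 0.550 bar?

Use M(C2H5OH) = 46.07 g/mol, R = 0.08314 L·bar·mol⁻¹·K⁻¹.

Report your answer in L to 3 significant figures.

n(C2H5OH) = 820 / 46.07 = 17.80 mol
n(O2) = PV/RT = (11.1 × 400) / (0.08314 × 523) = 102.1 mol
For 17.80 mol C2H5OH, stoichiometry requires (3/1) × 17.80 = 53.40 mol O2; 102.1 mol is available, so C2H5OH is limiting.
n(O2) consumed = (3/1) × 17.80 = 53.40 mol; remaining = 102.1 − 53.40 = 48.70 mol
V(O2) = nRT/P = 48.70 × 0.08314 × 1076.15 / 0.550 = 7922 L

7920 L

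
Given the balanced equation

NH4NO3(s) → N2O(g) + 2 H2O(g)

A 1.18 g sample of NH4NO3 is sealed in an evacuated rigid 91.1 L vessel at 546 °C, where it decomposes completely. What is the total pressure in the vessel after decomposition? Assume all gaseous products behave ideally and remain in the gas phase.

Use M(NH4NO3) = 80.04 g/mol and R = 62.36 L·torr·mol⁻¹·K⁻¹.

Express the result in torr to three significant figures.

n(NH4NO3) = 1.18 / 80.04 = 0.01474 mol
n(gas produced) = (3/1) × 0.01474 = 0.04422 mol
P = nRT/V = 0.04422 × 62.36 × 819.15 / 91.1 = 24.80 torr

24.8 torr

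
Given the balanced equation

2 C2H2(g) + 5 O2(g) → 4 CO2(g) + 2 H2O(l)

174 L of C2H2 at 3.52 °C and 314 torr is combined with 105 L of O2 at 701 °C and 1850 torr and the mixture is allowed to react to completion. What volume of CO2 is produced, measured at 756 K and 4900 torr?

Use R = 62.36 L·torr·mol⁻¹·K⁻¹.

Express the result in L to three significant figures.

24.6 L

n(C2H2) = PV/RT = (314 × 174) / (62.36 × 276.67) = 3.167 mol
n(O2) = PV/RT = (1850 × 105) / (62.36 × 974.15) = 3.198 mol
For 3.167 mol C2H2, stoichiometry requires (5/2) × 3.167 = 7.917 mol O2; 3.198 mol is available, so O2 is limiting.
n(CO2) = (4/5) × 3.198 = 2.558 mol
V(CO2) = nRT/P = 2.558 × 62.36 × 756 / 4900 = 24.61 L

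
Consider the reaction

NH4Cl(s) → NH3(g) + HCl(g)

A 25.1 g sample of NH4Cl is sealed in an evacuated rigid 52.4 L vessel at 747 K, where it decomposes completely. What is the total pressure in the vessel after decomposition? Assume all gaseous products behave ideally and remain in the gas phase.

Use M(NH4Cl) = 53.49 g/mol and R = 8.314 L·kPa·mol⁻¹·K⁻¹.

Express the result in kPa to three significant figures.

111 kPa

n(NH4Cl) = 25.1 / 53.49 = 0.4692 mol
n(gas produced) = (2/1) × 0.4692 = 0.9384 mol
P = nRT/V = 0.9384 × 8.314 × 747 / 52.4 = 111.2 kPa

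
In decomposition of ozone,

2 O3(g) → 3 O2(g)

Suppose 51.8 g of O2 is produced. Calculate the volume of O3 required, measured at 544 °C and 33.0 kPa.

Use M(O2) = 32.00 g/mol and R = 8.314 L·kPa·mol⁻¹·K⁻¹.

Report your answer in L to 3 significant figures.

222 L

n(O2) = 51.80 / 32.00 = 1.619 mol
n(O3) = (2/3) × 1.619 = 1.079 mol
V = nRT/P = 1.079 × 8.314 × 817.15 / 33.0 = 222.1 L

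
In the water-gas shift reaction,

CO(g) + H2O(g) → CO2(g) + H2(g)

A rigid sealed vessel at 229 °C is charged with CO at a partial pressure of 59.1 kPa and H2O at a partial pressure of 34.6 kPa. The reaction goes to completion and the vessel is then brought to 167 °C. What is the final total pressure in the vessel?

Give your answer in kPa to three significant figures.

82.1 kPa

At constant V, partial pressures at 229 °C are proportional to moles, so apply stoichiometry directly to pressures.
P(H2O) required for 59.1 kPa of CO = (1/1) × 59.1 = 59.10 kPa; available 34.6 kPa, so H2O is limiting.
P(CO) remaining = 59.1 − (1/1) × 34.6 = 24.50 kPa
P(gaseous products) = (1+1)/1 × 34.6 = 69.20 kPa
P_total at 229 °C = 24.50 + 69.20 = 93.70 kPa
Scaling to 167 °C: P = 93.70 × 440.15/502.15 = 82.13 kPa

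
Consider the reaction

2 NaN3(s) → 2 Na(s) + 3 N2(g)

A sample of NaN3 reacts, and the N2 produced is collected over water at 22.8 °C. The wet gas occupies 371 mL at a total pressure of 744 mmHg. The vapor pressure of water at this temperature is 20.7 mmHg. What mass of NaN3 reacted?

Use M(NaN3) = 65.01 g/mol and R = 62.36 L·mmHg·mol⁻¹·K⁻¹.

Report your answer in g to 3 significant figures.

0.630 g

P(N2) = 744 − 20.7 = 723.3 mmHg
n(N2) = PV/RT = (723.3 × 0.3710) / (62.36 × 295.95) = 0.01454 mol
n(NaN3) = (2/3) × 0.01454 = 0.009693 mol
m(NaN3) = 0.009693 × 65.01 = 0.6301 g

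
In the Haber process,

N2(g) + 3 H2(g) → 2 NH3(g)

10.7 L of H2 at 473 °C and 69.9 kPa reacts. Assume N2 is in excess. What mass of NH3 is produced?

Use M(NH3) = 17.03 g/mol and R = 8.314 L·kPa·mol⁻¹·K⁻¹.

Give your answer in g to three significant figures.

1.37 g

n(H2) = PV/RT = (69.9 × 10.7) / (8.314 × 746.15) = 0.1206 mol
n(NH3) = (2/3) × 0.1206 = 0.08040 mol
m(NH3) = 0.08040 × 17.03 = 1.369 g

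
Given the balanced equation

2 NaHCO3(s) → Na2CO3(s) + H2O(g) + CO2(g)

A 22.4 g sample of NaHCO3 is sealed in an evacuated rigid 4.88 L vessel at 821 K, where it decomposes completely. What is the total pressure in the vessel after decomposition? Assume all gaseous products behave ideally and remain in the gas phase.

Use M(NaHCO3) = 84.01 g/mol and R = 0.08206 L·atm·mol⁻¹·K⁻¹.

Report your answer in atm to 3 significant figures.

3.68 atm

n(NaHCO3) = 22.4 / 84.01 = 0.2666 mol
n(gas produced) = (2/2) × 0.2666 = 0.2666 mol
P = nRT/V = 0.2666 × 0.08206 × 821 / 4.88 = 3.681 atm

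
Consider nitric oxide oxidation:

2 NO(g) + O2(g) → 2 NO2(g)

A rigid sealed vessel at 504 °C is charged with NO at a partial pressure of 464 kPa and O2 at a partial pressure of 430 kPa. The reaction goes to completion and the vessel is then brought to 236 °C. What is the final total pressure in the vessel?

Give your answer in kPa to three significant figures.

434 kPa

At constant V, partial pressures at 504 °C are proportional to moles, so apply stoichiometry directly to pressures.
P(O2) required for 464 kPa of NO = (1/2) × 464 = 232.0 kPa; available 430 kPa, so NO is limiting.
P(O2) remaining = 430 − (1/2) × 464 = 198.0 kPa
P(gaseous products) = (2)/2 × 464 = 464.0 kPa
P_total at 504 °C = 198.0 + 464.0 = 662.0 kPa
Scaling to 236 °C: P = 662.0 × 509.15/777.15 = 433.7 kPa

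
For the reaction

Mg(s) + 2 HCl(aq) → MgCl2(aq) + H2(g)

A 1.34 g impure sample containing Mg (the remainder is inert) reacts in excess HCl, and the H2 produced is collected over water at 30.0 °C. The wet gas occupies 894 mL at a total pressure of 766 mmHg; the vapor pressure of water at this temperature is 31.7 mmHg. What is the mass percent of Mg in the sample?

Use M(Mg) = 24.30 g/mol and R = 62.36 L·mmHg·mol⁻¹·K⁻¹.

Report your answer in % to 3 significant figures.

P(H2) = 766 − 31.7 = 734.3 mmHg
n(H2) = PV/RT = (734.3 × 0.8940) / (62.36 × 303.15) = 0.03473 mol
n(Mg) = (1/1) × 0.03473 = 0.03473 mol
m(Mg) = 0.03473 × 24.30 = 0.8439 g
%Mg = 0.8439 / 1.34 × 100 = 62.98%

63.0 %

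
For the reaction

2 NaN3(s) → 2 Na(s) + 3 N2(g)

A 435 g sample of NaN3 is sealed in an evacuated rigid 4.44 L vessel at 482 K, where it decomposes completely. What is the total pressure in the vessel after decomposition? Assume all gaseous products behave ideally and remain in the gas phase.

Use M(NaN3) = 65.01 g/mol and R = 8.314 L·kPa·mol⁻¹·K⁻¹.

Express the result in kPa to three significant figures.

n(NaN3) = 435 / 65.01 = 6.691 mol
n(gas produced) = (3/2) × 6.691 = 10.04 mol
P = nRT/V = 10.04 × 8.314 × 482 / 4.44 = 9062 kPa

9060 kPa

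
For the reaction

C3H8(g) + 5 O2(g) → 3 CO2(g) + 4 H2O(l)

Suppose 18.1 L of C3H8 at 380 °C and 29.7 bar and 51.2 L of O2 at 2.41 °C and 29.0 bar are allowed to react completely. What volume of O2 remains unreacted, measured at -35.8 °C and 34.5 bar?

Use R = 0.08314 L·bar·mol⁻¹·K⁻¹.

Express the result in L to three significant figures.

8.76 L

n(C3H8) = PV/RT = (29.7 × 18.1) / (0.08314 × 653.15) = 9.899 mol
n(O2) = PV/RT = (29.0 × 51.2) / (0.08314 × 275.56) = 64.81 mol
For 9.899 mol C3H8, stoichiometry requires (5/1) × 9.899 = 49.49 mol O2; 64.81 mol is available, so C3H8 is limiting.
n(O2) consumed = (5/1) × 9.899 = 49.49 mol; remaining = 64.81 − 49.49 = 15.32 mol
V(O2) = nRT/P = 15.32 × 0.08314 × 237.35 / 34.5 = 8.763 L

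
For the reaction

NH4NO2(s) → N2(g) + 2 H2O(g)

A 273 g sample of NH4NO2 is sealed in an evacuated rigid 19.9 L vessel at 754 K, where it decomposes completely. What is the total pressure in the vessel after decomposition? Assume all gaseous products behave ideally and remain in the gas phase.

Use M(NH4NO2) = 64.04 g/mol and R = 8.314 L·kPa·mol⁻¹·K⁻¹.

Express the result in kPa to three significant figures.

4030 kPa

n(NH4NO2) = 273 / 64.04 = 4.263 mol
n(gas produced) = (3/1) × 4.263 = 12.79 mol
P = nRT/V = 12.79 × 8.314 × 754 / 19.9 = 4029 kPa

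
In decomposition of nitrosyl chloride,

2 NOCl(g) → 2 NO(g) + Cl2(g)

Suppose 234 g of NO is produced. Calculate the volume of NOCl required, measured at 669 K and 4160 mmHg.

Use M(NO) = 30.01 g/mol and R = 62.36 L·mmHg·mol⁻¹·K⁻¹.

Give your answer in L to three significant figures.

78.2 L

n(NO) = 234.0 / 30.01 = 7.797 mol
n(NOCl) = (2/2) × 7.797 = 7.797 mol
V = nRT/P = 7.797 × 62.36 × 669 / 4160 = 78.19 L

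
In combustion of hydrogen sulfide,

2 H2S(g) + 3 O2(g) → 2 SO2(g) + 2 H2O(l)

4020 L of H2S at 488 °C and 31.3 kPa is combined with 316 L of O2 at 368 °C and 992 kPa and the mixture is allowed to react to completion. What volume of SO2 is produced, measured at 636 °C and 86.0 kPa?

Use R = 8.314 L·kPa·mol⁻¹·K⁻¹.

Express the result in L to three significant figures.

1750 L

n(H2S) = PV/RT = (31.3 × 4020) / (8.314 × 761.15) = 19.88 mol
n(O2) = PV/RT = (992 × 316) / (8.314 × 641.15) = 58.81 mol
For 19.88 mol H2S, stoichiometry requires (3/2) × 19.88 = 29.82 mol O2; 58.81 mol is available, so H2S is limiting.
n(SO2) = (2/2) × 19.88 = 19.88 mol
V(SO2) = nRT/P = 19.88 × 8.314 × 909.15 / 86.0 = 1747 L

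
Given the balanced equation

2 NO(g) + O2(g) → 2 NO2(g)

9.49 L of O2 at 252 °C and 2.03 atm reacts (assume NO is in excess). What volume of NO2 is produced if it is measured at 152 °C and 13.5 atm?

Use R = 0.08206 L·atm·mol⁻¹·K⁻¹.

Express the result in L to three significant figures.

2.31 L

n(O2) = PV/RT = (2.03 × 9.49) / (0.08206 × 525.15) = 0.4470 mol
n(NO2) = (2/1) × 0.4470 = 0.8940 mol
V = nRT/P = 0.8940 × 0.08206 × 425.15 / 13.5 = 2.310 L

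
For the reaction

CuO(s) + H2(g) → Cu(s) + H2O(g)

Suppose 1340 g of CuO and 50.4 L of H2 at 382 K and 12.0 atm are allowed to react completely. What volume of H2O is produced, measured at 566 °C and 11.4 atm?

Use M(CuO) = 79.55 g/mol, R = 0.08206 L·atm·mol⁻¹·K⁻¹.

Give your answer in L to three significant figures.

n(CuO) = 1340 / 79.55 = 16.84 mol
n(H2) = PV/RT = (12.0 × 50.4) / (0.08206 × 382) = 19.29 mol
For 16.84 mol CuO, stoichiometry requires (1/1) × 16.84 = 16.84 mol H2; 19.29 mol is available, so CuO is limiting.
n(H2O) = (1/1) × 16.84 = 16.84 mol
V(H2O) = nRT/P = 16.84 × 0.08206 × 839.15 / 11.4 = 101.7 L

102 L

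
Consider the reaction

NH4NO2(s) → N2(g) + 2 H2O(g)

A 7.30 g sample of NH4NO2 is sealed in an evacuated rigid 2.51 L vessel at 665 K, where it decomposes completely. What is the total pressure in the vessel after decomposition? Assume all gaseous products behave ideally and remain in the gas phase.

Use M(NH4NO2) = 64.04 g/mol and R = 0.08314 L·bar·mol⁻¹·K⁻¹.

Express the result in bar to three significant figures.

7.53 bar

n(NH4NO2) = 7.30 / 64.04 = 0.1140 mol
n(gas produced) = (3/1) × 0.1140 = 0.3420 mol
P = nRT/V = 0.3420 × 0.08314 × 665 / 2.51 = 7.533 bar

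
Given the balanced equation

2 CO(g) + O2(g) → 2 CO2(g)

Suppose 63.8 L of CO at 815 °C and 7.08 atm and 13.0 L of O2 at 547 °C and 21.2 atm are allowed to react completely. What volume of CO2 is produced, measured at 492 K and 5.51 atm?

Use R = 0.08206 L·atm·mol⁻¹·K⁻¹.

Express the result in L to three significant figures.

37.1 L

n(CO) = PV/RT = (7.08 × 63.8) / (0.08206 × 1088.15) = 5.059 mol
n(O2) = PV/RT = (21.2 × 13.0) / (0.08206 × 820.15) = 4.095 mol
For 5.059 mol CO, stoichiometry requires (1/2) × 5.059 = 2.530 mol O2; 4.095 mol is available, so CO is limiting.
n(CO2) = (2/2) × 5.059 = 5.059 mol
V(CO2) = nRT/P = 5.059 × 0.08206 × 492 / 5.51 = 37.07 L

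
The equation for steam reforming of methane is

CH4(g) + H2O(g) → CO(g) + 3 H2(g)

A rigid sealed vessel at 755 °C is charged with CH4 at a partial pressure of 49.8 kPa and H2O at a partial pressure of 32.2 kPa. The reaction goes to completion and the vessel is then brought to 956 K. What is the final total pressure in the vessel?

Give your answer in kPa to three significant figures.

With V and T fixed, P_i ∝ n_i, so the mole ratios apply directly to partial pressures at 755 °C.
P(H2O) required for 49.8 kPa of CH4 = (1/1) × 49.8 = 49.80 kPa; available 32.2 kPa, so H2O is limiting.
P(CH4) remaining = 49.8 − (1/1) × 32.2 = 17.60 kPa
P(gaseous products) = (1+3)/1 × 32.2 = 128.8 kPa
P_total at 755 °C = 17.60 + 128.8 = 146.4 kPa
Scaling to 956 K: P = 146.4 × 956/1028.15 = 136.1 kPa

136 kPa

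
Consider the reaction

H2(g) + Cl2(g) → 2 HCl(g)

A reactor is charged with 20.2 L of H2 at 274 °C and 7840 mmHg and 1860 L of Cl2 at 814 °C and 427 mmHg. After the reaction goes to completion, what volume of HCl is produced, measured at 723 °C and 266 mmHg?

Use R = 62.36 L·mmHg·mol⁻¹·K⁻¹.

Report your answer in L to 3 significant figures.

2170 L

n(H2) = PV/RT = (7840 × 20.2) / (62.36 × 547.15) = 4.641 mol
n(Cl2) = PV/RT = (427 × 1860) / (62.36 × 1087.15) = 11.72 mol
For 4.641 mol H2, stoichiometry requires (1/1) × 4.641 = 4.641 mol Cl2; 11.72 mol is available, so H2 is limiting.
n(HCl) = (2/1) × 4.641 = 9.282 mol
V(HCl) = nRT/P = 9.282 × 62.36 × 996.15 / 266 = 2168 L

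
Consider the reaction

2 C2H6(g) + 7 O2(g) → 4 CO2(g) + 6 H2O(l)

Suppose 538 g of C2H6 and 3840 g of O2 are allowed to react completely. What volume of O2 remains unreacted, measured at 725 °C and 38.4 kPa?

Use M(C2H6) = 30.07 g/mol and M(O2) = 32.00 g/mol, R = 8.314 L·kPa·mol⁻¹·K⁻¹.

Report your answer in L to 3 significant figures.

n(C2H6) = 538 / 30.07 = 17.89 mol
n(O2) = 3840 / 32.00 = 120.0 mol
For 17.89 mol C2H6, stoichiometry requires (7/2) × 17.89 = 62.62 mol O2; 120.0 mol is available, so C2H6 is limiting.
n(O2) consumed = (7/2) × 17.89 = 62.62 mol; remaining = 120.0 − 62.62 = 57.38 mol
V(O2) = nRT/P = 57.38 × 8.314 × 998.15 / 38.4 = 12400 L

12400 L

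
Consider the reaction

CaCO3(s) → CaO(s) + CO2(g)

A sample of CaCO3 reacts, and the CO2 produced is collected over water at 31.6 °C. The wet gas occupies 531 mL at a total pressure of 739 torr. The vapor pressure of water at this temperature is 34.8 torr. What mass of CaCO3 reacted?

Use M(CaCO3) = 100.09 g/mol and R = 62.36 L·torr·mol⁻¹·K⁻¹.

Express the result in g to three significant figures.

1.97 g

P(CO2) = 739 − 34.8 = 704.2 torr
n(CO2) = PV/RT = (704.2 × 0.5310) / (62.36 × 304.75) = 0.01968 mol
n(CaCO3) = (1/1) × 0.01968 = 0.01968 mol
m(CaCO3) = 0.01968 × 100.09 = 1.970 g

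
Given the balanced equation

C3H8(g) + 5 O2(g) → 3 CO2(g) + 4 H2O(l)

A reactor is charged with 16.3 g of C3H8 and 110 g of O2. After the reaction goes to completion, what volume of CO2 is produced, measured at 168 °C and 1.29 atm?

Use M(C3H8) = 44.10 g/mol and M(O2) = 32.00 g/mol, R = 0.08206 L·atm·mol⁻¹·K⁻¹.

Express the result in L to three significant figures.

n(C3H8) = 16.3 / 44.10 = 0.3696 mol
n(O2) = 110 / 32.00 = 3.438 mol
For 0.3696 mol C3H8, stoichiometry requires (5/1) × 0.3696 = 1.848 mol O2; 3.438 mol is available, so C3H8 is limiting.
n(CO2) = (3/1) × 0.3696 = 1.109 mol
V(CO2) = nRT/P = 1.109 × 0.08206 × 441.15 / 1.29 = 31.12 L

31.1 L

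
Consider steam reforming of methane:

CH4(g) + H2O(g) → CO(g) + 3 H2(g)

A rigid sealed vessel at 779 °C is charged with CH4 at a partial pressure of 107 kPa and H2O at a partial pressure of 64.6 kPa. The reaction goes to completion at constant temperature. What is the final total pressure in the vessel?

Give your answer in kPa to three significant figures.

Because the vessel is rigid and T is held at 779 °C, work the stoichiometry in partial pressures (P_i = n_iRT/V).
P(H2O) required for 107 kPa of CH4 = (1/1) × 107 = 107.0 kPa; available 64.6 kPa, so H2O is limiting.
P(CH4) remaining = 107 − (1/1) × 64.6 = 42.40 kPa
P(gaseous products) = (1+3)/1 × 64.6 = 258.4 kPa
P_total at 779 °C = 42.40 + 258.4 = 300.8 kPa

301 kPa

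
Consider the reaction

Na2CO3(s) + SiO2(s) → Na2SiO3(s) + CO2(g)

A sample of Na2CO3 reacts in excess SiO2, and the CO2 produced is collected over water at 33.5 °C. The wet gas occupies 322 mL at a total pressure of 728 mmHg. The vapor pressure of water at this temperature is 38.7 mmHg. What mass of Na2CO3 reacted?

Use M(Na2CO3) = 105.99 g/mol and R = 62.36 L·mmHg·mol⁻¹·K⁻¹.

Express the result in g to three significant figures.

1.23 g

P(CO2) = 728 − 38.7 = 689.3 mmHg
n(CO2) = PV/RT = (689.3 × 0.3220) / (62.36 × 306.65) = 0.01161 mol
n(Na2CO3) = (1/1) × 0.01161 = 0.01161 mol
m(Na2CO3) = 0.01161 × 105.99 = 1.231 g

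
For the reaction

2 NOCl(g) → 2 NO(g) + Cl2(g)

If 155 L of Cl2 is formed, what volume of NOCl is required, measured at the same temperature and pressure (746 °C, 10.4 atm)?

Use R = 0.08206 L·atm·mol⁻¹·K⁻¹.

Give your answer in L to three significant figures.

310 L

At constant T and P, gas volumes are in the mole ratio: V(NOCl) = (2/1) × 155 = 310.0 L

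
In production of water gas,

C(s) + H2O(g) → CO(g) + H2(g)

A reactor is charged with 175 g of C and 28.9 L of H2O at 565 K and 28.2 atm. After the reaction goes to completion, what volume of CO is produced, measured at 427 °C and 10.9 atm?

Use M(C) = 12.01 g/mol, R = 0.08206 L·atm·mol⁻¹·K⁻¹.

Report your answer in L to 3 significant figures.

76.8 L

n(C) = 175 / 12.01 = 14.57 mol
n(H2O) = PV/RT = (28.2 × 28.9) / (0.08206 × 565) = 17.58 mol
For 14.57 mol C, stoichiometry requires (1/1) × 14.57 = 14.57 mol H2O; 17.58 mol is available, so C is limiting.
n(CO) = (1/1) × 14.57 = 14.57 mol
V(CO) = nRT/P = 14.57 × 0.08206 × 700.15 / 10.9 = 76.80 L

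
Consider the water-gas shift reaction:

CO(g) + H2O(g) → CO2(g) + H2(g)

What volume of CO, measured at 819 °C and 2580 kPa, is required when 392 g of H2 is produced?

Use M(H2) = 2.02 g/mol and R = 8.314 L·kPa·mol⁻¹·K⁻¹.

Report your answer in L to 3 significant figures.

683 L

n(H2) = 392.0 / 2.02 = 194.1 mol
n(CO) = (1/1) × 194.1 = 194.1 mol
V = nRT/P = 194.1 × 8.314 × 1092.15 / 2580 = 683.1 L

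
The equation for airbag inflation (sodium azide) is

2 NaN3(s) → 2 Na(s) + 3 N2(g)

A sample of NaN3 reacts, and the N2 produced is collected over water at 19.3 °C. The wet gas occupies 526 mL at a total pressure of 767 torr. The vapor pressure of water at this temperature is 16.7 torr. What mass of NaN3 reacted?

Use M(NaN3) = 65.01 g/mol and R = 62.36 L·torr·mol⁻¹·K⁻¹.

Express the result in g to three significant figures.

P(N2) = 767 − 16.7 = 750.3 torr
n(N2) = PV/RT = (750.3 × 0.5260) / (62.36 × 292.45) = 0.02164 mol
n(NaN3) = (2/3) × 0.02164 = 0.01443 mol
m(NaN3) = 0.01443 × 65.01 = 0.9381 g

0.938 g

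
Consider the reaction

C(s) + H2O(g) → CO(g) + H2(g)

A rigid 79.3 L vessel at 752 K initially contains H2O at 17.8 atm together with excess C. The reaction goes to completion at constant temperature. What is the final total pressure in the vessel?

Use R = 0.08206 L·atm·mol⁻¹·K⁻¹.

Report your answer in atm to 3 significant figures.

35.6 atm

Since T and V are fixed, P_final/P_initial = n_final/n_initial = 2/1.
P_final = (2/1) × 17.8 = 35.60 atm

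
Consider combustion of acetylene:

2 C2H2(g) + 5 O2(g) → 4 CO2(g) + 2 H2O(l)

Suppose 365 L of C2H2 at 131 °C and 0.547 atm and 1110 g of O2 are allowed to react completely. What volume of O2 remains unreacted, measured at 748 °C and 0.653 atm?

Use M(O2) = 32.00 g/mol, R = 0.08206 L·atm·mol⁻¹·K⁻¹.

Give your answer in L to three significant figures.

n(C2H2) = PV/RT = (0.547 × 365) / (0.08206 × 404.15) = 6.020 mol
n(O2) = 1110 / 32.00 = 34.69 mol
For 6.020 mol C2H2, stoichiometry requires (5/2) × 6.020 = 15.05 mol O2; 34.69 mol is available, so C2H2 is limiting.
n(O2) consumed = (5/2) × 6.020 = 15.05 mol; remaining = 34.69 − 15.05 = 19.64 mol
V(O2) = nRT/P = 19.64 × 0.08206 × 1021.15 / 0.653 = 2520 L

2520 L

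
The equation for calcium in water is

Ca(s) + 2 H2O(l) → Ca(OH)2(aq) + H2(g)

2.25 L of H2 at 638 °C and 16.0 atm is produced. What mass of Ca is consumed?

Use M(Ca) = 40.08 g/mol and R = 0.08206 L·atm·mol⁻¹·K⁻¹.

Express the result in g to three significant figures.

19.3 g

n(H2) = PV/RT = (16.0 × 2.25) / (0.08206 × 911.15) = 0.4815 mol
n(Ca) = (1/1) × 0.4815 = 0.4815 mol
m(Ca) = 0.4815 × 40.08 = 19.30 g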